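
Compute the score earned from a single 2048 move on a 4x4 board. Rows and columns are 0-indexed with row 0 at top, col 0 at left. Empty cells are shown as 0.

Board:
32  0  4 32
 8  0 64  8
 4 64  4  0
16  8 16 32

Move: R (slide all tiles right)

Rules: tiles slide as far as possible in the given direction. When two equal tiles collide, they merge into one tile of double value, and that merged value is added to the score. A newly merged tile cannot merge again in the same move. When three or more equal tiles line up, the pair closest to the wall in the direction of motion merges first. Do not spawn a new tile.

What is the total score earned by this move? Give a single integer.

Answer: 0

Derivation:
Slide right:
row 0: [32, 0, 4, 32] -> [0, 32, 4, 32]  score +0 (running 0)
row 1: [8, 0, 64, 8] -> [0, 8, 64, 8]  score +0 (running 0)
row 2: [4, 64, 4, 0] -> [0, 4, 64, 4]  score +0 (running 0)
row 3: [16, 8, 16, 32] -> [16, 8, 16, 32]  score +0 (running 0)
Board after move:
 0 32  4 32
 0  8 64  8
 0  4 64  4
16  8 16 32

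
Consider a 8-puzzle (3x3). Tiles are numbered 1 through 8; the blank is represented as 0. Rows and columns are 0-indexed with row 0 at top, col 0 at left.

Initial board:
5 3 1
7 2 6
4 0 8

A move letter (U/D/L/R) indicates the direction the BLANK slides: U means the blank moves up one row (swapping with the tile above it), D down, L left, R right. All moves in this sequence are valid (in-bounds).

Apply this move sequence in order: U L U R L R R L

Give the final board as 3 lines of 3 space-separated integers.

Answer: 3 0 1
5 7 6
4 2 8

Derivation:
After move 1 (U):
5 3 1
7 0 6
4 2 8

After move 2 (L):
5 3 1
0 7 6
4 2 8

After move 3 (U):
0 3 1
5 7 6
4 2 8

After move 4 (R):
3 0 1
5 7 6
4 2 8

After move 5 (L):
0 3 1
5 7 6
4 2 8

After move 6 (R):
3 0 1
5 7 6
4 2 8

After move 7 (R):
3 1 0
5 7 6
4 2 8

After move 8 (L):
3 0 1
5 7 6
4 2 8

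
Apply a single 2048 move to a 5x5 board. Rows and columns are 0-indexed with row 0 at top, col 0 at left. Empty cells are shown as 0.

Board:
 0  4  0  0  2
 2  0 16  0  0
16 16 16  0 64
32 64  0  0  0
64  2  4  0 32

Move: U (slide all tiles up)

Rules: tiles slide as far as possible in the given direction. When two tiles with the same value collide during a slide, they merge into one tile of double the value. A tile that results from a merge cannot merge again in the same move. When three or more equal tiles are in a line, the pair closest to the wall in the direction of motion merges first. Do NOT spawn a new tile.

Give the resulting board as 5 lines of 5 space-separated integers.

Answer:  2  4 32  0  2
16 16  4  0 64
32 64  0  0 32
64  2  0  0  0
 0  0  0  0  0

Derivation:
Slide up:
col 0: [0, 2, 16, 32, 64] -> [2, 16, 32, 64, 0]
col 1: [4, 0, 16, 64, 2] -> [4, 16, 64, 2, 0]
col 2: [0, 16, 16, 0, 4] -> [32, 4, 0, 0, 0]
col 3: [0, 0, 0, 0, 0] -> [0, 0, 0, 0, 0]
col 4: [2, 0, 64, 0, 32] -> [2, 64, 32, 0, 0]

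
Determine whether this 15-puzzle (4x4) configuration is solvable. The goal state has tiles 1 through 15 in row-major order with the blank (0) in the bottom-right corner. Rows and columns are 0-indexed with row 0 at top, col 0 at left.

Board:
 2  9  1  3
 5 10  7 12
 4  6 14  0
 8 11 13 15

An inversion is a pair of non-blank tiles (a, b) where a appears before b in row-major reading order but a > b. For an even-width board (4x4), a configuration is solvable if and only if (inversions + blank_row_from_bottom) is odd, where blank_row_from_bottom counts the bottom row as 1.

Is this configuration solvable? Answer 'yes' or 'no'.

Inversions: 22
Blank is in row 2 (0-indexed from top), which is row 2 counting from the bottom (bottom = 1).
22 + 2 = 24, which is even, so the puzzle is not solvable.

Answer: no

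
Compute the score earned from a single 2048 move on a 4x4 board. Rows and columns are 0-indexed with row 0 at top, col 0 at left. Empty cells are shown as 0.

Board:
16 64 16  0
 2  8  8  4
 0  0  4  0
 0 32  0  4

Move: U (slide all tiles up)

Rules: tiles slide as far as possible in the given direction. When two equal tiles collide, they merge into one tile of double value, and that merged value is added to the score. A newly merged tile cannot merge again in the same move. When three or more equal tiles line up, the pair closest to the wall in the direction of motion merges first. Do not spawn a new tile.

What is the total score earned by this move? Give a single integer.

Slide up:
col 0: [16, 2, 0, 0] -> [16, 2, 0, 0]  score +0 (running 0)
col 1: [64, 8, 0, 32] -> [64, 8, 32, 0]  score +0 (running 0)
col 2: [16, 8, 4, 0] -> [16, 8, 4, 0]  score +0 (running 0)
col 3: [0, 4, 0, 4] -> [8, 0, 0, 0]  score +8 (running 8)
Board after move:
16 64 16  8
 2  8  8  0
 0 32  4  0
 0  0  0  0

Answer: 8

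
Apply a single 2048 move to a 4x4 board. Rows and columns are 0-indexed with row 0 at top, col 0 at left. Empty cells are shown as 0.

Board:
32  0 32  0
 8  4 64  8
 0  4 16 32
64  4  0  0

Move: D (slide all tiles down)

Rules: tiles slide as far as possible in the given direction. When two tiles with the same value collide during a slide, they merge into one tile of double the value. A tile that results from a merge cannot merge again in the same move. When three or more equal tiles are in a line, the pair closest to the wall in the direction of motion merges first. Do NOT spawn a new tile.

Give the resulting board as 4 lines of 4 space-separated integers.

Slide down:
col 0: [32, 8, 0, 64] -> [0, 32, 8, 64]
col 1: [0, 4, 4, 4] -> [0, 0, 4, 8]
col 2: [32, 64, 16, 0] -> [0, 32, 64, 16]
col 3: [0, 8, 32, 0] -> [0, 0, 8, 32]

Answer:  0  0  0  0
32  0 32  0
 8  4 64  8
64  8 16 32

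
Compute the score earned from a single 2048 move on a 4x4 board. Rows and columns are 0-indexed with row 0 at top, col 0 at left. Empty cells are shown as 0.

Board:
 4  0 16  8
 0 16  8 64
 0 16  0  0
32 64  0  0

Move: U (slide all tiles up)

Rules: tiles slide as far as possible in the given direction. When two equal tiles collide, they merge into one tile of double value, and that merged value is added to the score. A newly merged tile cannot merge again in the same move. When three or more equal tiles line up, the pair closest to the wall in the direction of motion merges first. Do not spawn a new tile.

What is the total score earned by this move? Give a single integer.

Answer: 32

Derivation:
Slide up:
col 0: [4, 0, 0, 32] -> [4, 32, 0, 0]  score +0 (running 0)
col 1: [0, 16, 16, 64] -> [32, 64, 0, 0]  score +32 (running 32)
col 2: [16, 8, 0, 0] -> [16, 8, 0, 0]  score +0 (running 32)
col 3: [8, 64, 0, 0] -> [8, 64, 0, 0]  score +0 (running 32)
Board after move:
 4 32 16  8
32 64  8 64
 0  0  0  0
 0  0  0  0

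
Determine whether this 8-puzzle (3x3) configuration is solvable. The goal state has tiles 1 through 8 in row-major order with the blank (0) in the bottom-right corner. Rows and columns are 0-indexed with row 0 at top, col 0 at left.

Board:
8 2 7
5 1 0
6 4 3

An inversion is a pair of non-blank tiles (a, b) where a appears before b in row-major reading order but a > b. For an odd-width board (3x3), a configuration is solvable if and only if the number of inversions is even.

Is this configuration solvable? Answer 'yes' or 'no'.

Answer: no

Derivation:
Inversions (pairs i<j in row-major order where tile[i] > tile[j] > 0): 19
19 is odd, so the puzzle is not solvable.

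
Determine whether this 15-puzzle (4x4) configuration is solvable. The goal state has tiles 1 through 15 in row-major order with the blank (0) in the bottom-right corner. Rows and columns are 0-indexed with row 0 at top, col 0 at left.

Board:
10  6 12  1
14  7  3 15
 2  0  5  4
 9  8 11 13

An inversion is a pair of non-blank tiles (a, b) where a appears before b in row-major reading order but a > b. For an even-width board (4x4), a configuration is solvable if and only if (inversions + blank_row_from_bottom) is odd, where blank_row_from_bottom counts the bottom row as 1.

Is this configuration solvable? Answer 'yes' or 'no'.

Inversions: 46
Blank is in row 2 (0-indexed from top), which is row 2 counting from the bottom (bottom = 1).
46 + 2 = 48, which is even, so the puzzle is not solvable.

Answer: no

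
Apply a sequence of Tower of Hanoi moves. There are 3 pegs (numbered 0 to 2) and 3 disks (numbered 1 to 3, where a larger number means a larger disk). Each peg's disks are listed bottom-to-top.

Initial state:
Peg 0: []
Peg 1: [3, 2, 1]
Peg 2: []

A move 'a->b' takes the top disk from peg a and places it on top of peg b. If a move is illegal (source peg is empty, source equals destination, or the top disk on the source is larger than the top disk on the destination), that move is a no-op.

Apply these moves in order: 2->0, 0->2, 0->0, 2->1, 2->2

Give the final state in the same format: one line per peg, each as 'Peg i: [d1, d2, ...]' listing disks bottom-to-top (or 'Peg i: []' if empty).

Answer: Peg 0: []
Peg 1: [3, 2, 1]
Peg 2: []

Derivation:
After move 1 (2->0):
Peg 0: []
Peg 1: [3, 2, 1]
Peg 2: []

After move 2 (0->2):
Peg 0: []
Peg 1: [3, 2, 1]
Peg 2: []

After move 3 (0->0):
Peg 0: []
Peg 1: [3, 2, 1]
Peg 2: []

After move 4 (2->1):
Peg 0: []
Peg 1: [3, 2, 1]
Peg 2: []

After move 5 (2->2):
Peg 0: []
Peg 1: [3, 2, 1]
Peg 2: []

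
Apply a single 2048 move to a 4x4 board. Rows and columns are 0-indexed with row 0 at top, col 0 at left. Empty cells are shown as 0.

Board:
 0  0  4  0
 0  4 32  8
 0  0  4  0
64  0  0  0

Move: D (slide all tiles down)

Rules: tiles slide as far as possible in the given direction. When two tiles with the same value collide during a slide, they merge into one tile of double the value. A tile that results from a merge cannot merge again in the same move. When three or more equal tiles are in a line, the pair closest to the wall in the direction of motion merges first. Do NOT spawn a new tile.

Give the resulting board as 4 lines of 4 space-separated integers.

Answer:  0  0  0  0
 0  0  4  0
 0  0 32  0
64  4  4  8

Derivation:
Slide down:
col 0: [0, 0, 0, 64] -> [0, 0, 0, 64]
col 1: [0, 4, 0, 0] -> [0, 0, 0, 4]
col 2: [4, 32, 4, 0] -> [0, 4, 32, 4]
col 3: [0, 8, 0, 0] -> [0, 0, 0, 8]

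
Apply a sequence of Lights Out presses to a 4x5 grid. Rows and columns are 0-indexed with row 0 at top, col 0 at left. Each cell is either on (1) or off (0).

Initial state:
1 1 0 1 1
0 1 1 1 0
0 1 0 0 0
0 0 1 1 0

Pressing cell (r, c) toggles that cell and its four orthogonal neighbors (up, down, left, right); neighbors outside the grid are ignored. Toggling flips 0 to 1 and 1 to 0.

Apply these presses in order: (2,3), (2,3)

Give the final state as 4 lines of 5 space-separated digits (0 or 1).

After press 1 at (2,3):
1 1 0 1 1
0 1 1 0 0
0 1 1 1 1
0 0 1 0 0

After press 2 at (2,3):
1 1 0 1 1
0 1 1 1 0
0 1 0 0 0
0 0 1 1 0

Answer: 1 1 0 1 1
0 1 1 1 0
0 1 0 0 0
0 0 1 1 0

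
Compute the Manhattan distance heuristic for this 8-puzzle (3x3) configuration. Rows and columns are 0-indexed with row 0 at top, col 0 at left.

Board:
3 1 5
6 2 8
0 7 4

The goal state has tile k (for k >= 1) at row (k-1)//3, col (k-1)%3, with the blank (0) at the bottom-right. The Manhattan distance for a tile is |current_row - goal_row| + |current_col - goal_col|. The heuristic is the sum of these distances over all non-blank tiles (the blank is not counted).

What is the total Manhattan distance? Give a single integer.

Tile 3: (0,0)->(0,2) = 2
Tile 1: (0,1)->(0,0) = 1
Tile 5: (0,2)->(1,1) = 2
Tile 6: (1,0)->(1,2) = 2
Tile 2: (1,1)->(0,1) = 1
Tile 8: (1,2)->(2,1) = 2
Tile 7: (2,1)->(2,0) = 1
Tile 4: (2,2)->(1,0) = 3
Sum: 2 + 1 + 2 + 2 + 1 + 2 + 1 + 3 = 14

Answer: 14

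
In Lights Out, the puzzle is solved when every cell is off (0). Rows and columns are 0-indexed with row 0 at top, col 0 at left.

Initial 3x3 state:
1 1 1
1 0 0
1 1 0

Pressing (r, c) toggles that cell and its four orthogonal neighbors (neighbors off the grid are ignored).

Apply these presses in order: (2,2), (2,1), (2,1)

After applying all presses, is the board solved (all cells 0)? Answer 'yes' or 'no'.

After press 1 at (2,2):
1 1 1
1 0 1
1 0 1

After press 2 at (2,1):
1 1 1
1 1 1
0 1 0

After press 3 at (2,1):
1 1 1
1 0 1
1 0 1

Lights still on: 7

Answer: no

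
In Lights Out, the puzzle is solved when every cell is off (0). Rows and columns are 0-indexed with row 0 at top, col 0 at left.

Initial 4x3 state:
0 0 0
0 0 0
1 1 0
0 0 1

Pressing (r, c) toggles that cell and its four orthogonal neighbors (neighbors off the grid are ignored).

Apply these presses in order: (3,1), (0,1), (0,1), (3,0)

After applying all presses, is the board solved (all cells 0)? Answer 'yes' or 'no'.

After press 1 at (3,1):
0 0 0
0 0 0
1 0 0
1 1 0

After press 2 at (0,1):
1 1 1
0 1 0
1 0 0
1 1 0

After press 3 at (0,1):
0 0 0
0 0 0
1 0 0
1 1 0

After press 4 at (3,0):
0 0 0
0 0 0
0 0 0
0 0 0

Lights still on: 0

Answer: yes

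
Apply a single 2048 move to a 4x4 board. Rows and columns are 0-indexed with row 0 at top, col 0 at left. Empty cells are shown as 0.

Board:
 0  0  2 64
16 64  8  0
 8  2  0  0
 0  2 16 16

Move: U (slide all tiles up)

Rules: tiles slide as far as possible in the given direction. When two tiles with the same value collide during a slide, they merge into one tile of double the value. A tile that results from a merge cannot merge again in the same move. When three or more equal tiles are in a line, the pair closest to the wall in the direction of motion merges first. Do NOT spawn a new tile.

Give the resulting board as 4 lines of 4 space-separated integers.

Slide up:
col 0: [0, 16, 8, 0] -> [16, 8, 0, 0]
col 1: [0, 64, 2, 2] -> [64, 4, 0, 0]
col 2: [2, 8, 0, 16] -> [2, 8, 16, 0]
col 3: [64, 0, 0, 16] -> [64, 16, 0, 0]

Answer: 16 64  2 64
 8  4  8 16
 0  0 16  0
 0  0  0  0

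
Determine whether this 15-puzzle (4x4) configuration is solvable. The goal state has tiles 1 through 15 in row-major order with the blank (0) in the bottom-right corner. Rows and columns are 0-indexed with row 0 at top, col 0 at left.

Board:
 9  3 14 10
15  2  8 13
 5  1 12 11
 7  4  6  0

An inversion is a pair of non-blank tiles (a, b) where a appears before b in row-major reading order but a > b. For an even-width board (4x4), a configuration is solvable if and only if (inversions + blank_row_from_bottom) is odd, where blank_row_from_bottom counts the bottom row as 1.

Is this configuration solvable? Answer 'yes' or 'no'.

Inversions: 62
Blank is in row 3 (0-indexed from top), which is row 1 counting from the bottom (bottom = 1).
62 + 1 = 63, which is odd, so the puzzle is solvable.

Answer: yes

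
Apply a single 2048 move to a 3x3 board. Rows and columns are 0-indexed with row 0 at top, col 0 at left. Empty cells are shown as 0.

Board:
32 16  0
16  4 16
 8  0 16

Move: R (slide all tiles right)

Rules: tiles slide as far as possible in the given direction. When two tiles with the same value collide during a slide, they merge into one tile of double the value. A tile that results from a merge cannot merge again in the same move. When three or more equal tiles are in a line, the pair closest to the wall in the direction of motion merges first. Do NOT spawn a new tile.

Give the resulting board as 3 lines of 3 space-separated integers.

Answer:  0 32 16
16  4 16
 0  8 16

Derivation:
Slide right:
row 0: [32, 16, 0] -> [0, 32, 16]
row 1: [16, 4, 16] -> [16, 4, 16]
row 2: [8, 0, 16] -> [0, 8, 16]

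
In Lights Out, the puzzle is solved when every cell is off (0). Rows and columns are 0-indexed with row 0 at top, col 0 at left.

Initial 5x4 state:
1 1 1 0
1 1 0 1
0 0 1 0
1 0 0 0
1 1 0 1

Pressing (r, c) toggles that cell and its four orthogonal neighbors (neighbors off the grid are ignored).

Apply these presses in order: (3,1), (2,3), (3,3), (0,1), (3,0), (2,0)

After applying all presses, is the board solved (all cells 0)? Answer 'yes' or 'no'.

Answer: yes

Derivation:
After press 1 at (3,1):
1 1 1 0
1 1 0 1
0 1 1 0
0 1 1 0
1 0 0 1

After press 2 at (2,3):
1 1 1 0
1 1 0 0
0 1 0 1
0 1 1 1
1 0 0 1

After press 3 at (3,3):
1 1 1 0
1 1 0 0
0 1 0 0
0 1 0 0
1 0 0 0

After press 4 at (0,1):
0 0 0 0
1 0 0 0
0 1 0 0
0 1 0 0
1 0 0 0

After press 5 at (3,0):
0 0 0 0
1 0 0 0
1 1 0 0
1 0 0 0
0 0 0 0

After press 6 at (2,0):
0 0 0 0
0 0 0 0
0 0 0 0
0 0 0 0
0 0 0 0

Lights still on: 0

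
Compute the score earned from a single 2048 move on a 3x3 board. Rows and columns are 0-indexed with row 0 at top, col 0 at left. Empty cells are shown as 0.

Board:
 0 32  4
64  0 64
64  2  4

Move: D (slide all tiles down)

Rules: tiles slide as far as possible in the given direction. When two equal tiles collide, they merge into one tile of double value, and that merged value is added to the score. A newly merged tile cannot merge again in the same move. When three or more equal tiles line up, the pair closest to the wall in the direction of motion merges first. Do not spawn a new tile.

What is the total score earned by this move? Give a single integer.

Slide down:
col 0: [0, 64, 64] -> [0, 0, 128]  score +128 (running 128)
col 1: [32, 0, 2] -> [0, 32, 2]  score +0 (running 128)
col 2: [4, 64, 4] -> [4, 64, 4]  score +0 (running 128)
Board after move:
  0   0   4
  0  32  64
128   2   4

Answer: 128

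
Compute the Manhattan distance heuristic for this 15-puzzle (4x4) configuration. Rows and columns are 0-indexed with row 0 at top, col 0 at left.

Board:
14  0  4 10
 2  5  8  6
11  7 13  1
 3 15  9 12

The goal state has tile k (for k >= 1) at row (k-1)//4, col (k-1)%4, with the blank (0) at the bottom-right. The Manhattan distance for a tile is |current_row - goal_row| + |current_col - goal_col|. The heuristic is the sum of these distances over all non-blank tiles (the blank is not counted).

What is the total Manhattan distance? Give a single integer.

Tile 14: (0,0)->(3,1) = 4
Tile 4: (0,2)->(0,3) = 1
Tile 10: (0,3)->(2,1) = 4
Tile 2: (1,0)->(0,1) = 2
Tile 5: (1,1)->(1,0) = 1
Tile 8: (1,2)->(1,3) = 1
Tile 6: (1,3)->(1,1) = 2
Tile 11: (2,0)->(2,2) = 2
Tile 7: (2,1)->(1,2) = 2
Tile 13: (2,2)->(3,0) = 3
Tile 1: (2,3)->(0,0) = 5
Tile 3: (3,0)->(0,2) = 5
Tile 15: (3,1)->(3,2) = 1
Tile 9: (3,2)->(2,0) = 3
Tile 12: (3,3)->(2,3) = 1
Sum: 4 + 1 + 4 + 2 + 1 + 1 + 2 + 2 + 2 + 3 + 5 + 5 + 1 + 3 + 1 = 37

Answer: 37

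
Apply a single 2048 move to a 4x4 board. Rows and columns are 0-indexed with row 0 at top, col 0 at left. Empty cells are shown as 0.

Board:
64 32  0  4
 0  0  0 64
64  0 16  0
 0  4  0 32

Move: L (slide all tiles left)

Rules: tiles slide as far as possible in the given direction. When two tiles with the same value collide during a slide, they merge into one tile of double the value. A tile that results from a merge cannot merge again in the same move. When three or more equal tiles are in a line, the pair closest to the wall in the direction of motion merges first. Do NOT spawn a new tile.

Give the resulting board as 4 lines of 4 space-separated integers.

Answer: 64 32  4  0
64  0  0  0
64 16  0  0
 4 32  0  0

Derivation:
Slide left:
row 0: [64, 32, 0, 4] -> [64, 32, 4, 0]
row 1: [0, 0, 0, 64] -> [64, 0, 0, 0]
row 2: [64, 0, 16, 0] -> [64, 16, 0, 0]
row 3: [0, 4, 0, 32] -> [4, 32, 0, 0]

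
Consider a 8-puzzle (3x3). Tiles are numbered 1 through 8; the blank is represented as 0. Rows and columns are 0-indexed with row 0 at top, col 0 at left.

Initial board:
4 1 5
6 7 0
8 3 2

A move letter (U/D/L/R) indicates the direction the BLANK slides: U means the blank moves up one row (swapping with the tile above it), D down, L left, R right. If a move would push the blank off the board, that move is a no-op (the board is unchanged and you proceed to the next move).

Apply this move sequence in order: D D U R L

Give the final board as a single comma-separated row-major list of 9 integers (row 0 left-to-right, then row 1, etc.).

Answer: 4, 1, 5, 6, 0, 7, 8, 3, 2

Derivation:
After move 1 (D):
4 1 5
6 7 2
8 3 0

After move 2 (D):
4 1 5
6 7 2
8 3 0

After move 3 (U):
4 1 5
6 7 0
8 3 2

After move 4 (R):
4 1 5
6 7 0
8 3 2

After move 5 (L):
4 1 5
6 0 7
8 3 2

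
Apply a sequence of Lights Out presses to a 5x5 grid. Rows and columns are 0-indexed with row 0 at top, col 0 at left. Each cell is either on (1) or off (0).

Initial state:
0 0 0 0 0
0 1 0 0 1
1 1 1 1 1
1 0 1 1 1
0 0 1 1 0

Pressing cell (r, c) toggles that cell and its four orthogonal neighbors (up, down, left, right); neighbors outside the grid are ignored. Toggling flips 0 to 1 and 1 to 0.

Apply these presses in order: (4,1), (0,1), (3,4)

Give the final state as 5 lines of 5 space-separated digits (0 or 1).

Answer: 1 1 1 0 0
0 0 0 0 1
1 1 1 1 0
1 1 1 0 0
1 1 0 1 1

Derivation:
After press 1 at (4,1):
0 0 0 0 0
0 1 0 0 1
1 1 1 1 1
1 1 1 1 1
1 1 0 1 0

After press 2 at (0,1):
1 1 1 0 0
0 0 0 0 1
1 1 1 1 1
1 1 1 1 1
1 1 0 1 0

After press 3 at (3,4):
1 1 1 0 0
0 0 0 0 1
1 1 1 1 0
1 1 1 0 0
1 1 0 1 1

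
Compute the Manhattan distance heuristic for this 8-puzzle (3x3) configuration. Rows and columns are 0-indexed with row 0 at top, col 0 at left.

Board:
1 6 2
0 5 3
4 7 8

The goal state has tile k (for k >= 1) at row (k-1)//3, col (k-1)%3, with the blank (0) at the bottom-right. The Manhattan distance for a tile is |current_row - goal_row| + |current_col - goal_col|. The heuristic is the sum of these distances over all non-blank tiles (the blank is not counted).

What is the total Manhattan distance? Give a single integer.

Answer: 7

Derivation:
Tile 1: at (0,0), goal (0,0), distance |0-0|+|0-0| = 0
Tile 6: at (0,1), goal (1,2), distance |0-1|+|1-2| = 2
Tile 2: at (0,2), goal (0,1), distance |0-0|+|2-1| = 1
Tile 5: at (1,1), goal (1,1), distance |1-1|+|1-1| = 0
Tile 3: at (1,2), goal (0,2), distance |1-0|+|2-2| = 1
Tile 4: at (2,0), goal (1,0), distance |2-1|+|0-0| = 1
Tile 7: at (2,1), goal (2,0), distance |2-2|+|1-0| = 1
Tile 8: at (2,2), goal (2,1), distance |2-2|+|2-1| = 1
Sum: 0 + 2 + 1 + 0 + 1 + 1 + 1 + 1 = 7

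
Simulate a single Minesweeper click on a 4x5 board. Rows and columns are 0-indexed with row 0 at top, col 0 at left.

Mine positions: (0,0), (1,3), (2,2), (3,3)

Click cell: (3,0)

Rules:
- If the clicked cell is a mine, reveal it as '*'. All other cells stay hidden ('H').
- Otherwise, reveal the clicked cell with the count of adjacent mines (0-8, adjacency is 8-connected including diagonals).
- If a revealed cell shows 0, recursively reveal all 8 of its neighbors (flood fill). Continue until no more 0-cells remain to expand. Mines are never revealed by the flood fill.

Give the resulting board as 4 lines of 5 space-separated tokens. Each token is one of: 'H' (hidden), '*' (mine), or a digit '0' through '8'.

H H H H H
1 2 H H H
0 1 H H H
0 1 H H H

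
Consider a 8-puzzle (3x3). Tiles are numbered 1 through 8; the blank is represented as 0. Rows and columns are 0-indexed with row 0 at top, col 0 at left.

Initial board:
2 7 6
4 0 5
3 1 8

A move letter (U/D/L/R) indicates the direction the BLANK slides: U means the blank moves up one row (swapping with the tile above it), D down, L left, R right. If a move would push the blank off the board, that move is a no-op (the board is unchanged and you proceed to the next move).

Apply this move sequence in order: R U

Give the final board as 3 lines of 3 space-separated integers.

Answer: 2 7 0
4 5 6
3 1 8

Derivation:
After move 1 (R):
2 7 6
4 5 0
3 1 8

After move 2 (U):
2 7 0
4 5 6
3 1 8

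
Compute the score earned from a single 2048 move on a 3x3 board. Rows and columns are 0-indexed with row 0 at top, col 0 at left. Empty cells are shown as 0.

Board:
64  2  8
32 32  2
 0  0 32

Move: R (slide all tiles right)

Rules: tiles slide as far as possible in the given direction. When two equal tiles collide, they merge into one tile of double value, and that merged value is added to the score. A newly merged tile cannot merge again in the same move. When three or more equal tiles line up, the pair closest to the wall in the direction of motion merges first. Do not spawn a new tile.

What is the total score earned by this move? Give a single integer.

Answer: 64

Derivation:
Slide right:
row 0: [64, 2, 8] -> [64, 2, 8]  score +0 (running 0)
row 1: [32, 32, 2] -> [0, 64, 2]  score +64 (running 64)
row 2: [0, 0, 32] -> [0, 0, 32]  score +0 (running 64)
Board after move:
64  2  8
 0 64  2
 0  0 32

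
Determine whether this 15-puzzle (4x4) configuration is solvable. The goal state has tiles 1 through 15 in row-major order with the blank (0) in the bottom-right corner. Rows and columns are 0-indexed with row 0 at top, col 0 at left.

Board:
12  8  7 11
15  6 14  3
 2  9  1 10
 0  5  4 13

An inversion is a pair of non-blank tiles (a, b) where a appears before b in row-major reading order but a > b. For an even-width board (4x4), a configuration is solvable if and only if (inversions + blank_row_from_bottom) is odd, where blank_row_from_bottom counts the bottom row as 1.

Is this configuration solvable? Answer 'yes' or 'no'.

Answer: yes

Derivation:
Inversions: 64
Blank is in row 3 (0-indexed from top), which is row 1 counting from the bottom (bottom = 1).
64 + 1 = 65, which is odd, so the puzzle is solvable.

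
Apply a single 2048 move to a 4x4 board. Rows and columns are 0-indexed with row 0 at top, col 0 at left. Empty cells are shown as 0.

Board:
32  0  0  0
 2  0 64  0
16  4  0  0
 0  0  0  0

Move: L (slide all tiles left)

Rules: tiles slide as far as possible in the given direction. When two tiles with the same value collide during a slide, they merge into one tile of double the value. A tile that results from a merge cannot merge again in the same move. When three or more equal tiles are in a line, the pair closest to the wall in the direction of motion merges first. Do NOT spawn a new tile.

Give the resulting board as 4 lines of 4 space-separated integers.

Answer: 32  0  0  0
 2 64  0  0
16  4  0  0
 0  0  0  0

Derivation:
Slide left:
row 0: [32, 0, 0, 0] -> [32, 0, 0, 0]
row 1: [2, 0, 64, 0] -> [2, 64, 0, 0]
row 2: [16, 4, 0, 0] -> [16, 4, 0, 0]
row 3: [0, 0, 0, 0] -> [0, 0, 0, 0]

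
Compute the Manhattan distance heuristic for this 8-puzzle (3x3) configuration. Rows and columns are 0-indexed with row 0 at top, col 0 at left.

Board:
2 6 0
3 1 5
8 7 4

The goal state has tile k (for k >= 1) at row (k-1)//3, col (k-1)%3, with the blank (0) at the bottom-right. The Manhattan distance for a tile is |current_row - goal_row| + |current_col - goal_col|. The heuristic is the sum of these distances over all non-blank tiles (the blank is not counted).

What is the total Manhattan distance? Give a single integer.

Answer: 14

Derivation:
Tile 2: (0,0)->(0,1) = 1
Tile 6: (0,1)->(1,2) = 2
Tile 3: (1,0)->(0,2) = 3
Tile 1: (1,1)->(0,0) = 2
Tile 5: (1,2)->(1,1) = 1
Tile 8: (2,0)->(2,1) = 1
Tile 7: (2,1)->(2,0) = 1
Tile 4: (2,2)->(1,0) = 3
Sum: 1 + 2 + 3 + 2 + 1 + 1 + 1 + 3 = 14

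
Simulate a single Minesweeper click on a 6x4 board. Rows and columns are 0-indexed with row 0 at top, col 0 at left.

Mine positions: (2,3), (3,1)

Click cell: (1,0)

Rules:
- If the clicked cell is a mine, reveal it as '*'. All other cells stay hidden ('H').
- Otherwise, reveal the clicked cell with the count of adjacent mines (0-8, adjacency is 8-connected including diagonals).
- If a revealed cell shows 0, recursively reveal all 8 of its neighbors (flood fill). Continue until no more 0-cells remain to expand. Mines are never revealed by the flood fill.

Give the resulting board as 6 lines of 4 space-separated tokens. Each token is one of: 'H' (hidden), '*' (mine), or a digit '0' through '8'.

0 0 0 0
0 0 1 1
1 1 2 H
H H H H
H H H H
H H H H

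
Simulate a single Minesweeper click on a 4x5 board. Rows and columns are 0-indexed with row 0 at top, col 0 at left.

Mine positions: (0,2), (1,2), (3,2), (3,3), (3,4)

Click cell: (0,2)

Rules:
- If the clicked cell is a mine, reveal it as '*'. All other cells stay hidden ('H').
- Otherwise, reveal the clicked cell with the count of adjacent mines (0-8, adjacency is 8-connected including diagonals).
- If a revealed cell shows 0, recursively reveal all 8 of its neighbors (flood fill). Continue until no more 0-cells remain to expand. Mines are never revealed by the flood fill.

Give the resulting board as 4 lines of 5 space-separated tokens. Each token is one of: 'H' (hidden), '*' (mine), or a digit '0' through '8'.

H H * H H
H H H H H
H H H H H
H H H H H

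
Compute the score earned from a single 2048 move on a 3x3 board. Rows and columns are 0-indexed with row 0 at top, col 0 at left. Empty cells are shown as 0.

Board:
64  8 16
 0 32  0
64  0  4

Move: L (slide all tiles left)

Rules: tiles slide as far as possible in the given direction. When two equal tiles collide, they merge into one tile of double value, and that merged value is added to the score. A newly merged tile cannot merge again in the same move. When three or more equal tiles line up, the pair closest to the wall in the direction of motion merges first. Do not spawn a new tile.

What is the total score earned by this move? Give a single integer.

Slide left:
row 0: [64, 8, 16] -> [64, 8, 16]  score +0 (running 0)
row 1: [0, 32, 0] -> [32, 0, 0]  score +0 (running 0)
row 2: [64, 0, 4] -> [64, 4, 0]  score +0 (running 0)
Board after move:
64  8 16
32  0  0
64  4  0

Answer: 0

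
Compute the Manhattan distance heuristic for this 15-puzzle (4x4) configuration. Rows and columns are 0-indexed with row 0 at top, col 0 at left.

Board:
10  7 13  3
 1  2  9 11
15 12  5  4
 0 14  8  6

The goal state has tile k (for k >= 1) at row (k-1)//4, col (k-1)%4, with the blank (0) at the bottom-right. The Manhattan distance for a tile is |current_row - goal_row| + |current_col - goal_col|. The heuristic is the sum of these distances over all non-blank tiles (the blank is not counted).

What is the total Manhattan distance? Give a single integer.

Answer: 35

Derivation:
Tile 10: (0,0)->(2,1) = 3
Tile 7: (0,1)->(1,2) = 2
Tile 13: (0,2)->(3,0) = 5
Tile 3: (0,3)->(0,2) = 1
Tile 1: (1,0)->(0,0) = 1
Tile 2: (1,1)->(0,1) = 1
Tile 9: (1,2)->(2,0) = 3
Tile 11: (1,3)->(2,2) = 2
Tile 15: (2,0)->(3,2) = 3
Tile 12: (2,1)->(2,3) = 2
Tile 5: (2,2)->(1,0) = 3
Tile 4: (2,3)->(0,3) = 2
Tile 14: (3,1)->(3,1) = 0
Tile 8: (3,2)->(1,3) = 3
Tile 6: (3,3)->(1,1) = 4
Sum: 3 + 2 + 5 + 1 + 1 + 1 + 3 + 2 + 3 + 2 + 3 + 2 + 0 + 3 + 4 = 35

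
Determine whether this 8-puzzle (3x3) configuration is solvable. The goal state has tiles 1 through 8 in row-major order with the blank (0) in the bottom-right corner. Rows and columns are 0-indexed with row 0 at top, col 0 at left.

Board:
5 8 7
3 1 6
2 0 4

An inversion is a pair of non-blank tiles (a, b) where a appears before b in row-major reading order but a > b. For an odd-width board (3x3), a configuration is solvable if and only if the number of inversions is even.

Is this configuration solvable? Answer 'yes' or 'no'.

Answer: no

Derivation:
Inversions (pairs i<j in row-major order where tile[i] > tile[j] > 0): 19
19 is odd, so the puzzle is not solvable.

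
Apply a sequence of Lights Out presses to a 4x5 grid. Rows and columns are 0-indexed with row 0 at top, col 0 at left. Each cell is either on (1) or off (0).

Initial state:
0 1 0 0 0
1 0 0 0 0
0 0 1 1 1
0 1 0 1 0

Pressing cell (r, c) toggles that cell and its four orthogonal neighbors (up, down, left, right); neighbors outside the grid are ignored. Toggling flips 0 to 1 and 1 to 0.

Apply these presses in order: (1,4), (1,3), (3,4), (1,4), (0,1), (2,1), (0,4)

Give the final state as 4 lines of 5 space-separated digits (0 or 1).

Answer: 1 0 1 0 1
1 0 1 1 0
1 1 0 0 0
0 0 0 0 1

Derivation:
After press 1 at (1,4):
0 1 0 0 1
1 0 0 1 1
0 0 1 1 0
0 1 0 1 0

After press 2 at (1,3):
0 1 0 1 1
1 0 1 0 0
0 0 1 0 0
0 1 0 1 0

After press 3 at (3,4):
0 1 0 1 1
1 0 1 0 0
0 0 1 0 1
0 1 0 0 1

After press 4 at (1,4):
0 1 0 1 0
1 0 1 1 1
0 0 1 0 0
0 1 0 0 1

After press 5 at (0,1):
1 0 1 1 0
1 1 1 1 1
0 0 1 0 0
0 1 0 0 1

After press 6 at (2,1):
1 0 1 1 0
1 0 1 1 1
1 1 0 0 0
0 0 0 0 1

After press 7 at (0,4):
1 0 1 0 1
1 0 1 1 0
1 1 0 0 0
0 0 0 0 1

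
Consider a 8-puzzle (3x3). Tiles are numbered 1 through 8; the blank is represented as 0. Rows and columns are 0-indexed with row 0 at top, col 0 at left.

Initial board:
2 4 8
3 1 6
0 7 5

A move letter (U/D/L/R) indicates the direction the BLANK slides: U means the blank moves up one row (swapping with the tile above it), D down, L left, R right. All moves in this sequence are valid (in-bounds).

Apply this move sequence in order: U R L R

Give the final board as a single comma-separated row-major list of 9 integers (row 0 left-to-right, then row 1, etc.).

After move 1 (U):
2 4 8
0 1 6
3 7 5

After move 2 (R):
2 4 8
1 0 6
3 7 5

After move 3 (L):
2 4 8
0 1 6
3 7 5

After move 4 (R):
2 4 8
1 0 6
3 7 5

Answer: 2, 4, 8, 1, 0, 6, 3, 7, 5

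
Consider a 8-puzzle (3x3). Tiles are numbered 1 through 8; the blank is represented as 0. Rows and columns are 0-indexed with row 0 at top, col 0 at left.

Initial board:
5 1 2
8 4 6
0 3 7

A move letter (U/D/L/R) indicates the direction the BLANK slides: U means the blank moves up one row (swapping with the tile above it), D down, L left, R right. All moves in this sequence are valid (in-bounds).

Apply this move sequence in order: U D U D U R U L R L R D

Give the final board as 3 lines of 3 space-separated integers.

After move 1 (U):
5 1 2
0 4 6
8 3 7

After move 2 (D):
5 1 2
8 4 6
0 3 7

After move 3 (U):
5 1 2
0 4 6
8 3 7

After move 4 (D):
5 1 2
8 4 6
0 3 7

After move 5 (U):
5 1 2
0 4 6
8 3 7

After move 6 (R):
5 1 2
4 0 6
8 3 7

After move 7 (U):
5 0 2
4 1 6
8 3 7

After move 8 (L):
0 5 2
4 1 6
8 3 7

After move 9 (R):
5 0 2
4 1 6
8 3 7

After move 10 (L):
0 5 2
4 1 6
8 3 7

After move 11 (R):
5 0 2
4 1 6
8 3 7

After move 12 (D):
5 1 2
4 0 6
8 3 7

Answer: 5 1 2
4 0 6
8 3 7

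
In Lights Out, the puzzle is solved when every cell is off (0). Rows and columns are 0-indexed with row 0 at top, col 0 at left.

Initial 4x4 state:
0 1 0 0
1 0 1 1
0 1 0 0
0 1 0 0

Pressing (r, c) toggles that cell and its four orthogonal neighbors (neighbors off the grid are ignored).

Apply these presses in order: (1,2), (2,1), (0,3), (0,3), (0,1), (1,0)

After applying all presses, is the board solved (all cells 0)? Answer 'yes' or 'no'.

After press 1 at (1,2):
0 1 1 0
1 1 0 0
0 1 1 0
0 1 0 0

After press 2 at (2,1):
0 1 1 0
1 0 0 0
1 0 0 0
0 0 0 0

After press 3 at (0,3):
0 1 0 1
1 0 0 1
1 0 0 0
0 0 0 0

After press 4 at (0,3):
0 1 1 0
1 0 0 0
1 0 0 0
0 0 0 0

After press 5 at (0,1):
1 0 0 0
1 1 0 0
1 0 0 0
0 0 0 0

After press 6 at (1,0):
0 0 0 0
0 0 0 0
0 0 0 0
0 0 0 0

Lights still on: 0

Answer: yes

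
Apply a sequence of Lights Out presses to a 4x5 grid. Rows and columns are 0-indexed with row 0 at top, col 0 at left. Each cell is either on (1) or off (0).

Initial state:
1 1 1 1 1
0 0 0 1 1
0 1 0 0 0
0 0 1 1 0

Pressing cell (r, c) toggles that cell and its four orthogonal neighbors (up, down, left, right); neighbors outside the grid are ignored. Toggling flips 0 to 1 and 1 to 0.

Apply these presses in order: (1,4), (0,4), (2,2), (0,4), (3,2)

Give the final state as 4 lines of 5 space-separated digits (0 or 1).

Answer: 1 1 1 1 0
0 0 1 0 0
0 0 0 1 1
0 1 1 0 0

Derivation:
After press 1 at (1,4):
1 1 1 1 0
0 0 0 0 0
0 1 0 0 1
0 0 1 1 0

After press 2 at (0,4):
1 1 1 0 1
0 0 0 0 1
0 1 0 0 1
0 0 1 1 0

After press 3 at (2,2):
1 1 1 0 1
0 0 1 0 1
0 0 1 1 1
0 0 0 1 0

After press 4 at (0,4):
1 1 1 1 0
0 0 1 0 0
0 0 1 1 1
0 0 0 1 0

After press 5 at (3,2):
1 1 1 1 0
0 0 1 0 0
0 0 0 1 1
0 1 1 0 0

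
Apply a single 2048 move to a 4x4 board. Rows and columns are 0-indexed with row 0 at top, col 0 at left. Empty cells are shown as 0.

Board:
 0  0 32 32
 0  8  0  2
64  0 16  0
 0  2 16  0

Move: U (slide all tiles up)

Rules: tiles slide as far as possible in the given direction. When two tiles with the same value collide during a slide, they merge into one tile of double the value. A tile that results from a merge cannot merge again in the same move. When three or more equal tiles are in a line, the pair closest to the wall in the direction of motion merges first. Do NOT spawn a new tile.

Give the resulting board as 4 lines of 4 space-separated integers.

Slide up:
col 0: [0, 0, 64, 0] -> [64, 0, 0, 0]
col 1: [0, 8, 0, 2] -> [8, 2, 0, 0]
col 2: [32, 0, 16, 16] -> [32, 32, 0, 0]
col 3: [32, 2, 0, 0] -> [32, 2, 0, 0]

Answer: 64  8 32 32
 0  2 32  2
 0  0  0  0
 0  0  0  0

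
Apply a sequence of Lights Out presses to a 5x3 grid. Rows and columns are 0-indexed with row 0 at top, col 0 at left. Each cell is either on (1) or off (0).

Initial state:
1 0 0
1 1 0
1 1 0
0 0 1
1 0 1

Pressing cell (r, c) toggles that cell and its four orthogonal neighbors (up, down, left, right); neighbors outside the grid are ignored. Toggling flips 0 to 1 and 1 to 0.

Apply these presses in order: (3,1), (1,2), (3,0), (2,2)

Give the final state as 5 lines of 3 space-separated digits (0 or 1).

Answer: 1 0 1
1 0 0
0 1 0
0 0 1
0 1 1

Derivation:
After press 1 at (3,1):
1 0 0
1 1 0
1 0 0
1 1 0
1 1 1

After press 2 at (1,2):
1 0 1
1 0 1
1 0 1
1 1 0
1 1 1

After press 3 at (3,0):
1 0 1
1 0 1
0 0 1
0 0 0
0 1 1

After press 4 at (2,2):
1 0 1
1 0 0
0 1 0
0 0 1
0 1 1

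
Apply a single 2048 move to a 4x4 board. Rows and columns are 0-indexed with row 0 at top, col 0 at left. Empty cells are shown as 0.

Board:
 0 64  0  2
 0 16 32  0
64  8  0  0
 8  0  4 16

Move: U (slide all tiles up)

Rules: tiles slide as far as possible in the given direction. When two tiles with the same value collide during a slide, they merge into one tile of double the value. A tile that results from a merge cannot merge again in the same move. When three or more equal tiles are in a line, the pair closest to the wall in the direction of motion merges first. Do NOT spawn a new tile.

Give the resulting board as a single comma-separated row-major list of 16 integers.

Answer: 64, 64, 32, 2, 8, 16, 4, 16, 0, 8, 0, 0, 0, 0, 0, 0

Derivation:
Slide up:
col 0: [0, 0, 64, 8] -> [64, 8, 0, 0]
col 1: [64, 16, 8, 0] -> [64, 16, 8, 0]
col 2: [0, 32, 0, 4] -> [32, 4, 0, 0]
col 3: [2, 0, 0, 16] -> [2, 16, 0, 0]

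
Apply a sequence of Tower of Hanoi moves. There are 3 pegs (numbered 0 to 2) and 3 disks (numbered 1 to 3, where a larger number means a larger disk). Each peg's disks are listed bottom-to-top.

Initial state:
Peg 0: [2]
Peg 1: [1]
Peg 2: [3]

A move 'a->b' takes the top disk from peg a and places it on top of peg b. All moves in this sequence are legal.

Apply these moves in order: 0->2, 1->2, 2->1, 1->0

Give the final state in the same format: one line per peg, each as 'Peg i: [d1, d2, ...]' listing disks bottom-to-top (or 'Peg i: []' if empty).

After move 1 (0->2):
Peg 0: []
Peg 1: [1]
Peg 2: [3, 2]

After move 2 (1->2):
Peg 0: []
Peg 1: []
Peg 2: [3, 2, 1]

After move 3 (2->1):
Peg 0: []
Peg 1: [1]
Peg 2: [3, 2]

After move 4 (1->0):
Peg 0: [1]
Peg 1: []
Peg 2: [3, 2]

Answer: Peg 0: [1]
Peg 1: []
Peg 2: [3, 2]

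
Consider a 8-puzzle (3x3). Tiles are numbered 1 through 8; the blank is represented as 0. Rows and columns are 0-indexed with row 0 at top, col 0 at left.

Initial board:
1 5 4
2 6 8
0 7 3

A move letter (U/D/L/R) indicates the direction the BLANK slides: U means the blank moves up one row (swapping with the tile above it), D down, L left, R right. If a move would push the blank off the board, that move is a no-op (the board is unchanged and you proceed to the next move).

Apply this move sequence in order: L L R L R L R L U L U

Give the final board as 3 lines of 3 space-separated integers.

After move 1 (L):
1 5 4
2 6 8
0 7 3

After move 2 (L):
1 5 4
2 6 8
0 7 3

After move 3 (R):
1 5 4
2 6 8
7 0 3

After move 4 (L):
1 5 4
2 6 8
0 7 3

After move 5 (R):
1 5 4
2 6 8
7 0 3

After move 6 (L):
1 5 4
2 6 8
0 7 3

After move 7 (R):
1 5 4
2 6 8
7 0 3

After move 8 (L):
1 5 4
2 6 8
0 7 3

After move 9 (U):
1 5 4
0 6 8
2 7 3

After move 10 (L):
1 5 4
0 6 8
2 7 3

After move 11 (U):
0 5 4
1 6 8
2 7 3

Answer: 0 5 4
1 6 8
2 7 3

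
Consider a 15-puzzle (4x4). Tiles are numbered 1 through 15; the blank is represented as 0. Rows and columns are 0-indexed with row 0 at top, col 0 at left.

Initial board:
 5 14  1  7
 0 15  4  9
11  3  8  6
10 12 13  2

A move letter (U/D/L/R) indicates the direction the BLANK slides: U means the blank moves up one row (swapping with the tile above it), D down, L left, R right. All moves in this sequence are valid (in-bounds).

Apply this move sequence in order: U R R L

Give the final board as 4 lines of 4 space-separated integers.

After move 1 (U):
 0 14  1  7
 5 15  4  9
11  3  8  6
10 12 13  2

After move 2 (R):
14  0  1  7
 5 15  4  9
11  3  8  6
10 12 13  2

After move 3 (R):
14  1  0  7
 5 15  4  9
11  3  8  6
10 12 13  2

After move 4 (L):
14  0  1  7
 5 15  4  9
11  3  8  6
10 12 13  2

Answer: 14  0  1  7
 5 15  4  9
11  3  8  6
10 12 13  2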